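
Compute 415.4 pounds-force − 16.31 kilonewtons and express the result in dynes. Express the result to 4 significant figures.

415.4 lbf = 1.84779e+8 dyn and 16.31 kN = 1.63100e+9 dyn.
1.84779e+8 − 1.63100e+9 ≈ -1.446e+9 dyn.

-1.446e+9 dynes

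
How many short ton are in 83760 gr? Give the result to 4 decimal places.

0.0060 short ton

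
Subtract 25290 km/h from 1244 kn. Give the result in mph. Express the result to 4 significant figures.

-14280 mph

1244 kn = 1431.57 mph and 25290 km/h = 15714.5 mph.
1431.57 − 15714.5 ≈ -14280 mph.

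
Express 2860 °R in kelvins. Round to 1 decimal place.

°R = K × 9/5.
Applying the formula gives 1588.9 K.

1588.9 K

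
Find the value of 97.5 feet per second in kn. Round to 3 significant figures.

57.8 kn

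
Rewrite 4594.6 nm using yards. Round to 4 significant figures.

1 nm = 1.09361e-9 yd.
4594.6 × 1.09361e-9 ≈ 5.025e-6 yd.

5.025e-6 yd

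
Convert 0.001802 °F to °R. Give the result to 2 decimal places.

°R = °F + 459.67.
Applying the formula gives 459.67 °R.

459.67 °R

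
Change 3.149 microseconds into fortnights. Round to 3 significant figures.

1 microsecond = 8.26720e-13 fortnight.
So 3.149 × 8.26720e-13 ≈ 2.60e-12 fortnight.

2.60e-12 fortnight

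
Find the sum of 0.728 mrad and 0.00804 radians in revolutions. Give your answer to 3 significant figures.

0.00140 revolutions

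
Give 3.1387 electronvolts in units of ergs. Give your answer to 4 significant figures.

1 eV = 1.60218 × 10^-12 ergs.
3.1387 × 1.60218 × 10^-12 ≈ 5.029 × 10^-12 erg.

5.029 × 10^-12 ergs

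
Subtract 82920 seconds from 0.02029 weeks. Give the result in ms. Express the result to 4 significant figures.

-7.065e+7 ms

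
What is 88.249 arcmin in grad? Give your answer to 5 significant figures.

1.6342 grad

1 arcmin = 0.0185185 gradians.
Thus 88.249 × 0.0185185 ≈ 1.6342 grad.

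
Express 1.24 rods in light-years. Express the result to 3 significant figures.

6.59 × 10^-16 light-years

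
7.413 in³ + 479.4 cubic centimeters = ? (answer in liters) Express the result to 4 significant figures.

7.413 in³ = 0.121477 L and 479.4 cm³ = 0.479400 L.
0.121477 + 0.479400 ≈ 0.6009 L.

0.6009 liters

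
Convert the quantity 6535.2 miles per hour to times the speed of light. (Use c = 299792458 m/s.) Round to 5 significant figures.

1 mph = 1.491165 × 10^-9 c.
6535.2 × 1.491165 × 10^-9 ≈ 9.7451 × 10^-6 c.

9.7451 × 10^-6 times the speed of light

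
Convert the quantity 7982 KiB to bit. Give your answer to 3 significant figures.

6.54 × 10^7 bit

1 kibibyte = 8192.00 bit.
Then 7982 × 8192.00 ≈ 6.54 × 10^7 bit.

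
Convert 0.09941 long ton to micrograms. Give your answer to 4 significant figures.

1 long ton = 1.01605e+12 micrograms.
Then 0.09941 × 1.01605e+12 ≈ 1.010e+11 μg.

1.010e+11 μg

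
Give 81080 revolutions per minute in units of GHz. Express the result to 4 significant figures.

1.351 × 10^-6 gigahertz

1 rpm = 1.66667 × 10^-11 GHz.
Then 81080 × 1.66667 × 10^-11 ≈ 1.351 × 10^-6 GHz.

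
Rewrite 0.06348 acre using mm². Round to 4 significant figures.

2.569 × 10^8 mm²

1 acre = 4.04686 × 10^9 mm².
Thus 0.06348 × 4.04686 × 10^9 ≈ 2.569 × 10^8 mm².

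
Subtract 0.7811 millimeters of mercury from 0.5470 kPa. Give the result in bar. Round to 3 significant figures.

0.00443 bar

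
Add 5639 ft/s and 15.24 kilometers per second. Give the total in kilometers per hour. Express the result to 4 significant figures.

61050 km/h

5639 ft/s = 6187.56 km/h and 15.24 km/s = 54864.0 km/h.
6187.56 + 54864.0 ≈ 61050 km/h.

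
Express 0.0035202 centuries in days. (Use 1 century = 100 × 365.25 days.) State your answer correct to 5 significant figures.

128.58 days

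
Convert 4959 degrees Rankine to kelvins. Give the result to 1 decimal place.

2755.0 K

°R = K × 9/5.
Applying the formula gives 2755.0 K.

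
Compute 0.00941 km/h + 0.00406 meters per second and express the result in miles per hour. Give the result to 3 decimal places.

0.015 miles per hour

0.00941 km/h = 0.00584710 mph and 0.00406 m/s = 0.00908196 mph.
0.00584710 + 0.00908196 ≈ 0.015 mph.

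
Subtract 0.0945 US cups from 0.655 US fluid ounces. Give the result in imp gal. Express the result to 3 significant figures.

-0.000657 imp gal

0.655 US fl oz = 0.00426095 imp gal and 0.0945 US cup = 0.00491798 imp gal.
0.00426095 − 0.00491798 ≈ -0.000657 imp gal.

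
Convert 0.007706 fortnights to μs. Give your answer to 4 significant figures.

1 fortnight = 1.20960 × 10^12 μs.
Thus 0.007706 × 1.20960 × 10^12 ≈ 9.321 × 10^9 μs.

9.321 × 10^9 microseconds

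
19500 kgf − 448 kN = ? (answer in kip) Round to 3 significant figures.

-57.7 kip

19500 kgf = 42.9901 kip and 448 kN = 100.714 kip.
42.9901 − 100.714 ≈ -57.7 kip.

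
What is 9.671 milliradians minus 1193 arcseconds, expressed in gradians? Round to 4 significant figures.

0.2475 grad

9.671 mrad = 0.615675 grad and 1193 arcsec = 0.368210 grad.
0.615675 − 0.368210 ≈ 0.2475 grad.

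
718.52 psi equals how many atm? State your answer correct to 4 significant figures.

1 pound per square inch = 0.0680460 atmospheres.
Then 718.52 × 0.0680460 ≈ 48.89 atm.

48.89 atmospheres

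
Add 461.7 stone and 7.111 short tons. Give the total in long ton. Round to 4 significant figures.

461.7 st = 2.885625 long ton and 7.111 short ton = 6.349107 long ton.
2.885625 + 6.349107 ≈ 9.235 long ton.

9.235 long tons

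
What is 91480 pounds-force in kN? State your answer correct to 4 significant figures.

406.9 kilonewtons

1 lbf = 0.00444822 kN.
So 91480 × 0.00444822 ≈ 406.9 kN.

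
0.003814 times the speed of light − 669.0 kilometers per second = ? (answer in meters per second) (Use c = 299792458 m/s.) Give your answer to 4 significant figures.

0.003814 c = 1.14341 × 10^6 m/s and 669.0 km/s = 669000 m/s.
1.14341 × 10^6 − 669000 ≈ 474400 m/s.

474400 meters per second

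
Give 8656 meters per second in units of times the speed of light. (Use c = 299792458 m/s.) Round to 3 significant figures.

1 meter per second = 3.33564 × 10^-9 times the speed of light.
So 8656 × 3.33564 × 10^-9 ≈ 2.89 × 10^-5 c.

2.89 × 10^-5 c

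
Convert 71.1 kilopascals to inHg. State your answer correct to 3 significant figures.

1 kPa = 0.295300 inches of mercury.
Thus 71.1 × 0.295300 ≈ 21.0 inHg.

21.0 inHg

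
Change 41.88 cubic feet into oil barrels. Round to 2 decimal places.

7.46 oil barrels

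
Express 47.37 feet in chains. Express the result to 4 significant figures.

1 foot = 0.0151515 chains.
47.37 × 0.0151515 ≈ 0.7177 chain.

0.7177 chains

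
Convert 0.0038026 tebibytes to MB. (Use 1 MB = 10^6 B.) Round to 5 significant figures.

1 TiB = 1.09951e+6 MB.
Then 0.0038026 × 1.09951e+6 ≈ 4181.0 MB.

4181.0 megabytes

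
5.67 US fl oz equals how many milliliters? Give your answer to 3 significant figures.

1 US fl oz = 29.5735 mL.
Then 5.67 × 29.5735 ≈ 168 mL.

168 mL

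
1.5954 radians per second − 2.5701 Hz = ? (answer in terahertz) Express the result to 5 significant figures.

1.5954 rad/s = 2.53916 × 10^-13 THz and 2.5701 Hz = 2.57010 × 10^-12 THz.
2.53916 × 10^-13 − 2.57010 × 10^-12 ≈ -2.3162 × 10^-12 THz.

-2.3162 × 10^-12 terahertz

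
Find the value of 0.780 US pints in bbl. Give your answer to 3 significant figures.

0.00232 bbl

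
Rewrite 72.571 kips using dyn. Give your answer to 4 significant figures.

3.228e+10 dyn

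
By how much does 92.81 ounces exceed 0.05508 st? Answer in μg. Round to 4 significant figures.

92.81 oz = 2.63112e+9 μg and 0.05508 st = 3.49774e+8 μg.
2.63112e+9 − 3.49774e+8 ≈ 2.281e+9 μg.

2.281e+9 μg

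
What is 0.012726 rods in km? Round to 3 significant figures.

6.40 × 10^-5 km

1 rod = 0.00502920 km.
0.012726 × 0.00502920 ≈ 6.40 × 10^-5 km.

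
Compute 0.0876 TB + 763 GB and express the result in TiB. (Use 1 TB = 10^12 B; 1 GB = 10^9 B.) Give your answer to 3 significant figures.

0.774 TiB

0.0876 TB = 0.0796717 TiB and 763 GB = 0.693944 TiB.
0.0796717 + 0.693944 ≈ 0.774 TiB.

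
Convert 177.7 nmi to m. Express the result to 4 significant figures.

329100 m

1 nmi = 1852.00 meters.
Then 177.7 × 1852.00 ≈ 329100 m.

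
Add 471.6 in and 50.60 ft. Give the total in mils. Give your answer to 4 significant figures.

1.079 × 10^6 mils

471.6 in = 471600 mil and 50.60 ft = 607200 mil.
471600 + 607200 ≈ 1.079 × 10^6 mil.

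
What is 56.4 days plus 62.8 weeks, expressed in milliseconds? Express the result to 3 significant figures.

4.29e+10 ms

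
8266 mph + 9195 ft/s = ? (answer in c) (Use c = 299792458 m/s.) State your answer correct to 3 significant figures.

8266 mph = 1.23260e-5 c and 9195 ft/s = 9.34859e-6 c.
1.23260e-5 + 9.34859e-6 ≈ 2.17e-5 c.

2.17e-5 c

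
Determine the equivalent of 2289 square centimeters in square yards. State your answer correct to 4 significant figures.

1 square centimeter = 0.000119599 square yards.
Then 2289 × 0.000119599 ≈ 0.2738 yd².

0.2738 yd²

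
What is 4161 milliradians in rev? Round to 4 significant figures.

0.6622 revolutions

1 mrad = 0.000159155 revolutions.
Then 4161 × 0.000159155 ≈ 0.6622 rev.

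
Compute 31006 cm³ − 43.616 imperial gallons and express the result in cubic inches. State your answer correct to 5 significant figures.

-10208 in³

31006 cm³ = 1892.10 in³ and 43.616 imp gal = 12099.9 in³.
1892.10 − 12099.9 ≈ -10208 in³.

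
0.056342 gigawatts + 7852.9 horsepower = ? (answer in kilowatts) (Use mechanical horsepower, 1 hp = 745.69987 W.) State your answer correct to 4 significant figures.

0.056342 GW = 56342.0 kW and 7852.9 hp = 5855.91 kW.
56342.0 + 5855.91 ≈ 62200 kW.

62200 kilowatts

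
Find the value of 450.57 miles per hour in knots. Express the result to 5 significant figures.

1 mph = 0.868976 knots.
450.57 × 0.868976 ≈ 391.53 kn.

391.53 knots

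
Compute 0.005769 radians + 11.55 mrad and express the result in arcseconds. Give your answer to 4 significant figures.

0.005769 rad = 1189.94 arcsec and 11.55 mrad = 2382.36 arcsec.
1189.94 + 2382.36 ≈ 3572 arcsec.

3572 arcsec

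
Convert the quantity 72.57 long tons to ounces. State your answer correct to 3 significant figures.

2.60 × 10^6 oz

1 long ton = 35840.0 ounces.
Then 72.57 × 35840.0 ≈ 2.60 × 10^6 oz.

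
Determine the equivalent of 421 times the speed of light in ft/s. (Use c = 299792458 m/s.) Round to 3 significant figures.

1 c = 9.83571 × 10^8 feet per second.
Thus 421 × 9.83571 × 10^8 ≈ 4.14 × 10^11 ft/s.

4.14 × 10^11 ft/s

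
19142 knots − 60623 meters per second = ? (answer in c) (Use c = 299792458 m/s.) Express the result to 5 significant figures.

19142 kn = 3.28477 × 10^-5 c and 60623 m/s = 0.000202217 c.
3.28477 × 10^-5 − 0.000202217 ≈ -0.00016937 c.

-0.00016937 c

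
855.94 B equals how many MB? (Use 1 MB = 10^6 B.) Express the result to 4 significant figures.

0.0008559 megabytes

1 byte = 1.00000e-6 MB.
Thus 855.94 × 1.00000e-6 ≈ 0.0008559 MB.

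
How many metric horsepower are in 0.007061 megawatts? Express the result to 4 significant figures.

1 megawatt = 1359.62 PS.
Thus 0.007061 × 1359.62 ≈ 9.600 PS.

9.600 PS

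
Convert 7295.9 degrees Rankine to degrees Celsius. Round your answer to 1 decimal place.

°R = (°C + 273.15) × 9/5.
Applying the formula gives 3780.1 °C.

3780.1 degrees Celsius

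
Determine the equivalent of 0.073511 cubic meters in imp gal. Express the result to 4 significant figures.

16.17 imp gal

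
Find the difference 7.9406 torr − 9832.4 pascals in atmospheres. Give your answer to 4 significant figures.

7.9406 torr = 0.0104482 atm and 9832.4 Pa = 0.0970382 atm.
0.0104482 − 0.0970382 ≈ -0.08659 atm.

-0.08659 atmospheres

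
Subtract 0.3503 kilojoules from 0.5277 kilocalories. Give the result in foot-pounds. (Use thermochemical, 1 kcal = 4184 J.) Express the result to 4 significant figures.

0.5277 kcal = 1628.46 ft·lbf and 0.3503 kJ = 258.368 ft·lbf.
1628.46 − 258.368 ≈ 1370 ft·lbf.

1370 ft·lbf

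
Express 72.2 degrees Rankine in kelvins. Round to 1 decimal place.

°R = K × 9/5.
Applying the formula gives 40.1 K.

40.1 K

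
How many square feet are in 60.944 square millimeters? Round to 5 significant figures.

1 mm² = 1.07639 × 10^-5 square feet.
Thus 60.944 × 1.07639 × 10^-5 ≈ 0.00065600 ft².

0.00065600 ft²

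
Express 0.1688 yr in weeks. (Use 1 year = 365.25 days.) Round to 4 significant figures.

8.808 wk

1 year = 52.1786 weeks.
Then 0.1688 × 52.1786 ≈ 8.808 wk.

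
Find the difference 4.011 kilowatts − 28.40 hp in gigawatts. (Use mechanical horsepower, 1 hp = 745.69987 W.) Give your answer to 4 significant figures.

-1.717e-5 gigawatts

4.011 kW = 4.01100e-6 GW and 28.40 hp = 2.11779e-5 GW.
4.01100e-6 − 2.11779e-5 ≈ -1.717e-5 GW.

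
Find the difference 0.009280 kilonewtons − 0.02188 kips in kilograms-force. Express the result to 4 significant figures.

-8.978 kilograms-force

0.009280 kN = 0.946297 kgf and 0.02188 kip = 9.92460 kgf.
0.946297 − 9.92460 ≈ -8.978 kgf.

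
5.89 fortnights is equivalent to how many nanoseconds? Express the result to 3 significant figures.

7.12e+15 ns

1 fortnight = 1.20960e+15 ns.
Thus 5.89 × 1.20960e+15 ≈ 7.12e+15 ns.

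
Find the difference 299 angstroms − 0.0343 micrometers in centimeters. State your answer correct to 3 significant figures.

299 Å = 2.99000 × 10^-6 cm and 0.0343 μm = 3.43000 × 10^-6 cm.
2.99000 × 10^-6 − 3.43000 × 10^-6 ≈ -4.40 × 10^-7 cm.

-4.40 × 10^-7 cm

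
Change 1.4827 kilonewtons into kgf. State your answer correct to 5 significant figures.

151.19 kilograms-force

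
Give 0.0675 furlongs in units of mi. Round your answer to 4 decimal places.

1 furlong = 0.125000 mi.
So 0.0675 × 0.125000 ≈ 0.0084 mi.

0.0084 mi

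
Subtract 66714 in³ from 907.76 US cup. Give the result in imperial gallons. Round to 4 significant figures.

907.76 US cup = 47.2418 imp gal and 66714 in³ = 240.481 imp gal.
47.2418 − 240.481 ≈ -193.2 imp gal.

-193.2 imp gal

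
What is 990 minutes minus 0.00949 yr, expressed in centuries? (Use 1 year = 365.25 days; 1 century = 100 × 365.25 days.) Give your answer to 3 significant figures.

990 min = 1.88227 × 10^-5 century and 0.00949 yr = 9.49000 × 10^-5 century.
1.88227 × 10^-5 − 9.49000 × 10^-5 ≈ -7.61 × 10^-5 century.

-7.61 × 10^-5 century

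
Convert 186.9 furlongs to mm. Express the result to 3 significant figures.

3.76e+7 mm

1 furlong = 201168 millimeters.
Thus 186.9 × 201168 ≈ 3.76e+7 mm.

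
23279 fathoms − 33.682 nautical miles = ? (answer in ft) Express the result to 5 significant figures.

23279 fathom = 139674 ft and 33.682 nmi = 204656 ft.
139674 − 204656 ≈ -64982 ft.

-64982 feet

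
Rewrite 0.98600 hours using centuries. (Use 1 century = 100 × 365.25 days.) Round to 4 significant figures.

1.125 × 10^-6 centuries

1 h = 1.14077 × 10^-6 century.
Then 0.98600 × 1.14077 × 10^-6 ≈ 1.125 × 10^-6 century.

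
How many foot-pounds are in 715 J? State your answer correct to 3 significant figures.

1 J = 0.737562 ft·lbf.
Thus 715 × 0.737562 ≈ 527 ft·lbf.

527 foot-pounds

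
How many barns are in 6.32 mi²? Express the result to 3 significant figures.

1.64 × 10^35 barns

1 square mile = 2.58999 × 10^34 barns.
Then 6.32 × 2.58999 × 10^34 ≈ 1.64 × 10^35 barn.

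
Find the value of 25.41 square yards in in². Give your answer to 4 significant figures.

1 yd² = 1296.00 square inches.
Then 25.41 × 1296.00 ≈ 32930 in².

32930 in²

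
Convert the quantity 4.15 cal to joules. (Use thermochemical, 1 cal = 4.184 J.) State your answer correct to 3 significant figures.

17.4 joules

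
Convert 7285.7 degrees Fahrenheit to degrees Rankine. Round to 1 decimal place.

7745.4 °R

°R = °F + 459.67.
Applying the formula gives 7745.4 °R.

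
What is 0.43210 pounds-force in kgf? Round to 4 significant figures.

0.1960 kgf

1 pound-force = 0.453592 kilograms-force.
So 0.43210 × 0.453592 ≈ 0.1960 kgf.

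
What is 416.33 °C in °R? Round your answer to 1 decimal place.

1241.1 °R

°R = (°C + 273.15) × 9/5.
Applying the formula gives 1241.1 °R.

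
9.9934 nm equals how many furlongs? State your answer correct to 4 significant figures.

1 nm = 4.97097e-12 furlong.
Thus 9.9934 × 4.97097e-12 ≈ 4.968e-11 furlong.

4.968e-11 furlongs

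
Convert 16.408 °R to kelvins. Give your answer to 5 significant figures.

°R = K × 9/5.
Applying the formula gives 9.1156 K.

9.1156 kelvins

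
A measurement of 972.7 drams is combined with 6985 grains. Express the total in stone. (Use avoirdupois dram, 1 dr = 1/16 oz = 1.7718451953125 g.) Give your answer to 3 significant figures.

0.343 stone

972.7 dr = 0.271401 st and 6985 gr = 0.0712755 st.
0.271401 + 0.0712755 ≈ 0.343 st.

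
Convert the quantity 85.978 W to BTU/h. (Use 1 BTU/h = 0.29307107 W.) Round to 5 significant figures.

293.37 BTU per hour

1 W = 3.41214 BTU per hour.
So 85.978 × 3.41214 ≈ 293.37 BTU/h.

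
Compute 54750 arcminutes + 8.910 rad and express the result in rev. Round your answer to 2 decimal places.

54750 arcmin = 2.53472 rev and 8.910 rad = 1.41807 rev.
2.53472 + 1.41807 ≈ 3.95 rev.

3.95 revolutions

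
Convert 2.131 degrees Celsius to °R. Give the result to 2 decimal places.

495.51 °R

°R = (°C + 273.15) × 9/5.
Applying the formula gives 495.51 °R.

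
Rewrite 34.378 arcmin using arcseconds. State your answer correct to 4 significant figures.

1 arcminute = 60.0000 arcsec.
So 34.378 × 60.0000 ≈ 2063 arcsec.

2063 arcseconds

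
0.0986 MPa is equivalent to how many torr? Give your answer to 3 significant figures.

740 torr

1 MPa = 7500.62 torr.
So 0.0986 × 7500.62 ≈ 740 torr.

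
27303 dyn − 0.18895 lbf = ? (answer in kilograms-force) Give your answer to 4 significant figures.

-0.05786 kgf

27303 dyn = 0.02784131 kgf and 0.18895 lbf = 0.08570628 kgf.
0.02784131 − 0.08570628 ≈ -0.05786 kgf.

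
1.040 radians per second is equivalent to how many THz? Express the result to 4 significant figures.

1 rad/s = 1.59155e-13 THz.
Then 1.040 × 1.59155e-13 ≈ 1.655e-13 THz.

1.655e-13 terahertz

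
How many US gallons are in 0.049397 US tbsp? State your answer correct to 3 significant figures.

0.000193 US gal

1 US tablespoon = 0.00390625 US gallons.
So 0.049397 × 0.00390625 ≈ 0.000193 US gal.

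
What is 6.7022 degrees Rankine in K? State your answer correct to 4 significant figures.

°R = K × 9/5.
Applying the formula gives 3.723 K.

3.723 kelvins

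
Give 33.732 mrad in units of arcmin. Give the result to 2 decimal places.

115.96 arcminutes

1 mrad = 3.43775 arcmin.
Thus 33.732 × 3.43775 ≈ 115.96 arcmin.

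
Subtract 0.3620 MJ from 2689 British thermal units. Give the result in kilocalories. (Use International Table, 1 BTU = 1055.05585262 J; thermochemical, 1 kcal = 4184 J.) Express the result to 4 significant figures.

591.5 kilocalories

2689 BTU = 678.070 kcal and 0.3620 MJ = 86.5201 kcal.
678.070 − 86.5201 ≈ 591.5 kcal.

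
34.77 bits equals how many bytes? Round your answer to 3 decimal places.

1 bit = 0.125000 bytes.
So 34.77 × 0.125000 ≈ 4.346 B.

4.346 B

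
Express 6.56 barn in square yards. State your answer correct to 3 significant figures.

7.85e-28 square yards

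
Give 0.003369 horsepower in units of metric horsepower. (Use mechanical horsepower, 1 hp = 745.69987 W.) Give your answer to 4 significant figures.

0.003416 metric horsepower

1 hp = 1.01387 metric horsepower.
Thus 0.003369 × 1.01387 ≈ 0.003416 PS.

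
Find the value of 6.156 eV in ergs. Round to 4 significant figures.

9.863e-12 erg

1 eV = 1.60218e-12 erg.
Thus 6.156 × 1.60218e-12 ≈ 9.863e-12 erg.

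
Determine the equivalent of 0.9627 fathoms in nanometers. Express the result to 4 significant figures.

1.761e+9 nm

1 fathom = 1.82880e+9 nm.
Then 0.9627 × 1.82880e+9 ≈ 1.761e+9 nm.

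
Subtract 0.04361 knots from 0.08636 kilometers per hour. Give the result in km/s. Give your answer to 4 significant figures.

1.554e-6 km/s

0.08636 km/h = 2.39889e-5 km/s and 0.04361 kn = 2.24349e-5 km/s.
2.39889e-5 − 2.24349e-5 ≈ 1.554e-6 km/s.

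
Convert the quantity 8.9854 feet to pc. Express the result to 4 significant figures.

8.876e-17 pc

1 foot = 9.87790e-18 pc.
Then 8.9854 × 9.87790e-18 ≈ 8.876e-17 pc.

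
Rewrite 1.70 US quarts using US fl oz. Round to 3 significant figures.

54.4 US fluid ounces

1 US qt = 32.0000 US fl oz.
1.70 × 32.0000 ≈ 54.4 US fl oz.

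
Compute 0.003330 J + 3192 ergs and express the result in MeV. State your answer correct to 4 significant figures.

2.278 × 10^10 MeV

0.003330 J = 2.07842 × 10^10 MeV and 3192 erg = 1.99229 × 10^9 MeV.
2.07842 × 10^10 + 1.99229 × 10^9 ≈ 2.278 × 10^10 MeV.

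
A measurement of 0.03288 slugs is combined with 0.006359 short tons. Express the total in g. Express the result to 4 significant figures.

0.03288 slug = 479.848 g and 0.006359 short ton = 5768.79 g.
479.848 + 5768.79 ≈ 6249 g.

6249 g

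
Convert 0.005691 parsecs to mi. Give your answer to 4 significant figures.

1.091e+11 miles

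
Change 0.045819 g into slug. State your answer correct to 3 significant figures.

1 g = 6.85218 × 10^-5 slugs.
Thus 0.045819 × 6.85218 × 10^-5 ≈ 3.14 × 10^-6 slug.

3.14 × 10^-6 slugs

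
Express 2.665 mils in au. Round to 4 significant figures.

1 mil = 1.69789 × 10^-16 astronomical units.
Then 2.665 × 1.69789 × 10^-16 ≈ 4.525 × 10^-16 au.

4.525 × 10^-16 astronomical units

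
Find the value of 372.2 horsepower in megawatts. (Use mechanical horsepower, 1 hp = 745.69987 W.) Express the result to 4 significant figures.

1 horsepower = 0.000745700 megawatts.
372.2 × 0.000745700 ≈ 0.2775 MW.

0.2775 megawatts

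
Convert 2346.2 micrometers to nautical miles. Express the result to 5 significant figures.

1 μm = 5.39957 × 10^-10 nmi.
Then 2346.2 × 5.39957 × 10^-10 ≈ 1.2668 × 10^-6 nmi.

1.2668 × 10^-6 nmi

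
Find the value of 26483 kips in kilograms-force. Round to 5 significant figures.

1.2012 × 10^7 kilograms-force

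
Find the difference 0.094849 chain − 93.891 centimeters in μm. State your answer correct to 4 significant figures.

969100 micrometers

0.094849 chain = 1908058 μm and 93.891 cm = 938910.0 μm.
1908058 − 938910.0 ≈ 969100 μm.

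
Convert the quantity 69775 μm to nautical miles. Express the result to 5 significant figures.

3.7675 × 10^-5 nmi

1 μm = 5.39957 × 10^-10 nmi.
69775 × 5.39957 × 10^-10 ≈ 3.7675 × 10^-5 nmi.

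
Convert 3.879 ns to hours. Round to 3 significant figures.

1 nanosecond = 2.77778e-13 h.
Then 3.879 × 2.77778e-13 ≈ 1.08e-12 h.

1.08e-12 hours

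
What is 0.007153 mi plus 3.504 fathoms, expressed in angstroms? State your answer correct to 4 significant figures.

0.007153 mi = 1.15116e+11 Å and 3.504 fathom = 6.40812e+10 Å.
1.15116e+11 + 6.40812e+10 ≈ 1.792e+11 Å.

1.792e+11 Å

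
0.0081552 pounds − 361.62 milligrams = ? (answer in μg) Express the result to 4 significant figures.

0.0081552 lb = 3.69914e+6 μg and 361.62 mg = 361620 μg.
3.69914e+6 − 361620 ≈ 3.338e+6 μg.

3.338e+6 micrograms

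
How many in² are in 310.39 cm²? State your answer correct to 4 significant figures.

48.11 square inches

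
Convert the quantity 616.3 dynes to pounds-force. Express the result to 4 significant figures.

1 dyn = 2.24809 × 10^-6 lbf.
616.3 × 2.24809 × 10^-6 ≈ 0.001385 lbf.

0.001385 lbf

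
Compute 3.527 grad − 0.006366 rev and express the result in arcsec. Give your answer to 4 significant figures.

3177 arcsec

3.527 grad = 11427.5 arcsec and 0.006366 rev = 8250.34 arcsec.
11427.5 − 8250.34 ≈ 3177 arcsec.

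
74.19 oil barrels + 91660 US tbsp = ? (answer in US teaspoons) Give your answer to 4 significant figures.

74.19 bbl = 2.39307 × 10^6 US tsp and 91660 US tbsp = 274980 US tsp.
2.39307 × 10^6 + 274980 ≈ 2.668 × 10^6 US tsp.

2.668 × 10^6 US teaspoons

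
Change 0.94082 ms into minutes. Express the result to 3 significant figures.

1.57 × 10^-5 minutes

1 millisecond = 1.66667 × 10^-5 minutes.
So 0.94082 × 1.66667 × 10^-5 ≈ 1.57 × 10^-5 min.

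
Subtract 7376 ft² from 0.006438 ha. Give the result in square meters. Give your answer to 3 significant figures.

0.006438 ha = 64.3800 m² and 7376 ft² = 685.253 m².
64.3800 − 685.253 ≈ -621 m².

-621 square meters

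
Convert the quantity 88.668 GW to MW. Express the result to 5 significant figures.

88668 MW

1 GW = 1000.00 MW.
Thus 88.668 × 1000.00 ≈ 88668 MW.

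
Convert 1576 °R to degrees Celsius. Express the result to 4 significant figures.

°R = (°C + 273.15) × 9/5.
Applying the formula gives 602.4 °C.

602.4 °C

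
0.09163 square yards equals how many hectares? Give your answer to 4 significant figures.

7.661 × 10^-6 ha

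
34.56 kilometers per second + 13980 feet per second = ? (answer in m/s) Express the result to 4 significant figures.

34.56 km/s = 34560.0 m/s and 13980 ft/s = 4261.10 m/s.
34560.0 + 4261.10 ≈ 38820 m/s.

38820 meters per second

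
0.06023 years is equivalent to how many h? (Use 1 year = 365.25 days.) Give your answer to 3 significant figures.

528 h

1 yr = 8766.00 h.
So 0.06023 × 8766.00 ≈ 528 h.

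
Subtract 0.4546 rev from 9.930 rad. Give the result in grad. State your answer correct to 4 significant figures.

9.930 rad = 632.163 grad and 0.4546 rev = 181.840 grad.
632.163 − 181.840 ≈ 450.3 grad.

450.3 gradians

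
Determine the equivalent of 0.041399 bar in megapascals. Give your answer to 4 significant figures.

1 bar = 0.100000 megapascals.
So 0.041399 × 0.100000 ≈ 0.004140 MPa.

0.004140 MPa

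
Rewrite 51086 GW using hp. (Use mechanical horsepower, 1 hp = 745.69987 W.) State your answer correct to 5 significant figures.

6.8507e+10 hp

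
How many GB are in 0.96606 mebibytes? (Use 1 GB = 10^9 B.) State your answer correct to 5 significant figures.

1 mebibyte = 0.00104858 GB.
0.96606 × 0.00104858 ≈ 0.0010130 GB.

0.0010130 GB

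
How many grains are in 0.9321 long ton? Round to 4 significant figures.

1.462e+7 gr

1 long ton = 1.56800e+7 grains.
So 0.9321 × 1.56800e+7 ≈ 1.462e+7 gr.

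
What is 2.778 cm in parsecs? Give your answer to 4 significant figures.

9.003 × 10^-19 parsecs

1 cm = 3.24078 × 10^-19 parsecs.
So 2.778 × 3.24078 × 10^-19 ≈ 9.003 × 10^-19 pc.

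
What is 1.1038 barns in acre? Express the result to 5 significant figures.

1 barn = 2.47105 × 10^-32 acre.
Thus 1.1038 × 2.47105 × 10^-32 ≈ 2.7275 × 10^-32 acre.

2.7275 × 10^-32 acre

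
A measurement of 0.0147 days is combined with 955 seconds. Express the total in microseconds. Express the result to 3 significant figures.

2.23e+9 μs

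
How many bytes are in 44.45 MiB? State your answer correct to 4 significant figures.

1 MiB = 1.04858 × 10^6 bytes.
Thus 44.45 × 1.04858 × 10^6 ≈ 4.661 × 10^7 B.

4.661 × 10^7 bytes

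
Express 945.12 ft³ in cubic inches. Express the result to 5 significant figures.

1.6332 × 10^6 in³

1 cubic foot = 1728.00 in³.
So 945.12 × 1728.00 ≈ 1.6332 × 10^6 in³.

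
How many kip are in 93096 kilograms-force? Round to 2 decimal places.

1 kilogram-force = 0.00220462 kip.
Thus 93096 × 0.00220462 ≈ 205.24 kip.

205.24 kip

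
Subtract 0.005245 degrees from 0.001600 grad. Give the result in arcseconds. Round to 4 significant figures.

0.001600 grad = 5.18400 arcsec and 0.005245 ° = 18.8820 arcsec.
5.18400 − 18.8820 ≈ -13.70 arcsec.

-13.70 arcseconds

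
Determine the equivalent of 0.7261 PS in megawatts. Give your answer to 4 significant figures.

0.0005340 megawatts

1 PS = 0.000735499 megawatts.
0.7261 × 0.000735499 ≈ 0.0005340 MW.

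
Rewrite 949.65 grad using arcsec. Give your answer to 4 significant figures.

3.077e+6 arcseconds

1 grad = 3240.00 arcsec.
Then 949.65 × 3240.00 ≈ 3.077e+6 arcsec.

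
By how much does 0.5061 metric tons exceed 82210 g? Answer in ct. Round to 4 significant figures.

2.119 × 10^6 ct

0.5061 t = 2.53050 × 10^6 ct and 82210 g = 411050 ct.
2.53050 × 10^6 − 411050 ≈ 2.119 × 10^6 ct.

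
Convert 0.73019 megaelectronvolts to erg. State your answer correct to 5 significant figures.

1.1699e-6 ergs

1 MeV = 1.60218e-6 erg.
Then 0.73019 × 1.60218e-6 ≈ 1.1699e-6 erg.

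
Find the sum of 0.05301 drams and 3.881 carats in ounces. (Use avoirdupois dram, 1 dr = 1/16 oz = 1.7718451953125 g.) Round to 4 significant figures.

0.03069 oz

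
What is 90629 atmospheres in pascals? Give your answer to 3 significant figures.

1 atmosphere = 101325 pascals.
So 90629 × 101325 ≈ 9.18 × 10^9 Pa.

9.18 × 10^9 Pa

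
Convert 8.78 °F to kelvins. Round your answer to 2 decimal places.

K = (°F + 459.67) × 5/9.
Applying the formula gives 260.25 K.

260.25 K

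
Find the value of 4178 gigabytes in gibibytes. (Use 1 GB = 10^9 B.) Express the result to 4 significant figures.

1 gigabyte = 0.931323 GiB.
4178 × 0.931323 ≈ 3891 GiB.

3891 GiB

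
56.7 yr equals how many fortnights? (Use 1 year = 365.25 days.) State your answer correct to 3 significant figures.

1480 fortnight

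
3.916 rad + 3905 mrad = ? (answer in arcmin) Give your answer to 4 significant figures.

26890 arcmin

3.916 rad = 13462.2 arcmin and 3905 mrad = 13424.4 arcmin.
13462.2 + 13424.4 ≈ 26890 arcmin.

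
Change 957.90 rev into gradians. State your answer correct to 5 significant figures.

1 revolution = 400.000 grad.
Thus 957.90 × 400.000 ≈ 383160 grad.

383160 gradians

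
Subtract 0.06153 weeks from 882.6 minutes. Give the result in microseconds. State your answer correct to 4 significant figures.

1.574 × 10^10 microseconds

882.6 min = 5.29560 × 10^10 μs and 0.06153 wk = 3.72133 × 10^10 μs.
5.29560 × 10^10 − 3.72133 × 10^10 ≈ 1.574 × 10^10 μs.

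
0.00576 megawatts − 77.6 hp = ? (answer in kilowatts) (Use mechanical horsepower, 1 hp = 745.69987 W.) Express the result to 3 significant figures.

-52.1 kW

0.00576 MW = 5.76000 kW and 77.6 hp = 57.8663 kW.
5.76000 − 57.8663 ≈ -52.1 kW.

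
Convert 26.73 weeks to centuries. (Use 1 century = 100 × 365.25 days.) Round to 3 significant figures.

0.00512 century

1 week = 0.000191650 century.
So 26.73 × 0.000191650 ≈ 0.00512 century.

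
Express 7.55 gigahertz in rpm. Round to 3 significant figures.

1 GHz = 6.00000 × 10^10 rpm.
Thus 7.55 × 6.00000 × 10^10 ≈ 4.53 × 10^11 rpm.

4.53 × 10^11 rpm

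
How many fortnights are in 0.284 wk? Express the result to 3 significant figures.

0.142 fortnight

1 week = 0.500000 fortnight.
Then 0.284 × 0.500000 ≈ 0.142 fortnight.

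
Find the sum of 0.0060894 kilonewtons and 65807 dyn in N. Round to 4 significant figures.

0.0060894 kN = 6.08940 N and 65807 dyn = 0.658070 N.
6.08940 + 0.658070 ≈ 6.747 N.

6.747 newtons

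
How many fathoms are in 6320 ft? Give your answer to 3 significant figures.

1050 fathoms

1 foot = 0.166667 fathom.
Thus 6320 × 0.166667 ≈ 1050 fathom.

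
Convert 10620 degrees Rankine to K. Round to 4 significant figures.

°R = K × 9/5.
Applying the formula gives 5900 K.

5900 K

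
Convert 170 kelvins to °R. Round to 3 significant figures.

°R = K × 9/5.
Applying the formula gives 306 °R.

306 degrees Rankine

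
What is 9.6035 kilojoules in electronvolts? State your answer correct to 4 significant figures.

1 kJ = 6.24151 × 10^21 electronvolts.
Thus 9.6035 × 6.24151 × 10^21 ≈ 5.994 × 10^22 eV.

5.994 × 10^22 eV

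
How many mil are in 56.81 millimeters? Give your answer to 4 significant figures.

2237 mils

1 millimeter = 39.3701 mil.
Thus 56.81 × 39.3701 ≈ 2237 mil.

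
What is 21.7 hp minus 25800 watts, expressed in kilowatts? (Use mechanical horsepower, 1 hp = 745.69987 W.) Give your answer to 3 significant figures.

-9.62 kW

21.7 hp = 16.1817 kW and 25800 W = 25.8000 kW.
16.1817 − 25.8000 ≈ -9.62 kW.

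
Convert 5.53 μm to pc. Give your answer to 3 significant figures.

1 micrometer = 3.24078e-23 pc.
Then 5.53 × 3.24078e-23 ≈ 1.79e-22 pc.

1.79e-22 pc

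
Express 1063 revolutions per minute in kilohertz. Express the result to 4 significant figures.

0.01772 kHz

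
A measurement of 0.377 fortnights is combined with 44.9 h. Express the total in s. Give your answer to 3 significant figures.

0.377 fortnight = 456019 s and 44.9 h = 161640 s.
456019 + 161640 ≈ 618000 s.

618000 s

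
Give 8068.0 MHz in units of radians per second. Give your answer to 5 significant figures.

5.0693e+10 rad/s

1 MHz = 6.28319e+6 radians per second.
Thus 8068.0 × 6.28319e+6 ≈ 5.0693e+10 rad/s.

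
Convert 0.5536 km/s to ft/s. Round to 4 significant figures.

1 km/s = 3280.84 feet per second.
So 0.5536 × 3280.84 ≈ 1816 ft/s.

1816 feet per second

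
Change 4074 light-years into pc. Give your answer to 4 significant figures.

1 light-year = 0.306601 parsecs.
Then 4074 × 0.306601 ≈ 1249 pc.

1249 pc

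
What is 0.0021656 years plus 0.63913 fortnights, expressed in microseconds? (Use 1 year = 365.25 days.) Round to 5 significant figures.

0.0021656 yr = 6.83411 × 10^10 μs and 0.63913 fortnight = 7.73092 × 10^11 μs.
6.83411 × 10^10 + 7.73092 × 10^11 ≈ 8.4143 × 10^11 μs.

8.4143 × 10^11 μs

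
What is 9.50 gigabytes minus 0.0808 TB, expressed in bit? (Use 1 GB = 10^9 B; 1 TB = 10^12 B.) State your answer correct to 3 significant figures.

9.50 GB = 7.60000e+10 bit and 0.0808 TB = 6.46400e+11 bit.
7.60000e+10 − 6.46400e+11 ≈ -5.70e+11 bit.

-5.70e+11 bit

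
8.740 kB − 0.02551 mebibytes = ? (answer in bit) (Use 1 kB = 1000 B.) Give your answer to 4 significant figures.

-144100 bits

8.740 kB = 69920.0 bit and 0.02551 MiB = 213993 bit.
69920.0 − 213993 ≈ -144100 bit.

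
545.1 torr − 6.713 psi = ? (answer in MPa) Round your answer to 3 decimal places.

0.026 MPa

545.1 torr = 0.0726740 MPa and 6.713 psi = 0.0462845 MPa.
0.0726740 − 0.0462845 ≈ 0.026 MPa.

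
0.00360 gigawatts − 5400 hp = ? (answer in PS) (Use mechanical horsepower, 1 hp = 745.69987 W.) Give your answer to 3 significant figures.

-580 PS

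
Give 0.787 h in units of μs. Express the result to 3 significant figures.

1 hour = 3.60000 × 10^9 μs.
0.787 × 3.60000 × 10^9 ≈ 2.83 × 10^9 μs.

2.83 × 10^9 μs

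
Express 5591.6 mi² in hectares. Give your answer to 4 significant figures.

1 mi² = 258.999 ha.
5591.6 × 258.999 ≈ 1.448e+6 ha.

1.448e+6 hectares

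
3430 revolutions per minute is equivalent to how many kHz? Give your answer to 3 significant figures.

0.0572 kHz

1 revolution per minute = 1.66667e-5 kHz.
So 3430 × 1.66667e-5 ≈ 0.0572 kHz.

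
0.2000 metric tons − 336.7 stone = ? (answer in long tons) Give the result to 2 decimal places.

-1.91 long ton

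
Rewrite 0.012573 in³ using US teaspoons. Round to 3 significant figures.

0.0418 US teaspoons

1 in³ = 3.32468 US teaspoons.
Then 0.012573 × 3.32468 ≈ 0.0418 US tsp.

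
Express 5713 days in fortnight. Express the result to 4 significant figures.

1 day = 0.0714286 fortnight.
Thus 5713 × 0.0714286 ≈ 408.1 fortnight.

408.1 fortnight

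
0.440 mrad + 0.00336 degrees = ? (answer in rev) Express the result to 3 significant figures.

7.94e-5 rev

0.440 mrad = 7.00282e-5 rev and 0.00336 ° = 9.33333e-6 rev.
7.00282e-5 + 9.33333e-6 ≈ 7.94e-5 rev.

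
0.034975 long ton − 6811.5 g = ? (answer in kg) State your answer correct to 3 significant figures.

0.034975 long ton = 35.5362 kg and 6811.5 g = 6.81150 kg.
35.5362 − 6.81150 ≈ 28.7 kg.

28.7 kilograms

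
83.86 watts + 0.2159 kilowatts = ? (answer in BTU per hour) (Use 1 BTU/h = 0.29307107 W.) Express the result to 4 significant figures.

1023 BTU per hour

83.86 W = 286.142 BTU/h and 0.2159 kW = 736.681 BTU/h.
286.142 + 736.681 ≈ 1023 BTU/h.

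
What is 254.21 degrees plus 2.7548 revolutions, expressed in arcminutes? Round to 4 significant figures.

74760 arcminutes

254.21 ° = 15252.6 arcmin and 2.7548 rev = 59503.7 arcmin.
15252.6 + 59503.7 ≈ 74760 arcmin.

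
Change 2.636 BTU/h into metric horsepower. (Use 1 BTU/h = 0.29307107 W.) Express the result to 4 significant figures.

0.001050 metric horsepower

1 BTU/h = 0.000398466 metric horsepower.
2.636 × 0.000398466 ≈ 0.001050 PS.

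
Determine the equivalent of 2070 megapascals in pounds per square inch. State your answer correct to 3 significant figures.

300000 pounds per square inch

1 MPa = 145.038 psi.
Then 2070 × 145.038 ≈ 300000 psi.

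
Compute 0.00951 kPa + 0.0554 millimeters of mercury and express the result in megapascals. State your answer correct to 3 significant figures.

1.69 × 10^-5 megapascals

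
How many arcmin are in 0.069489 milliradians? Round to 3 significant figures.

0.239 arcminutes

1 milliradian = 3.43775 arcmin.
So 0.069489 × 3.43775 ≈ 0.239 arcmin.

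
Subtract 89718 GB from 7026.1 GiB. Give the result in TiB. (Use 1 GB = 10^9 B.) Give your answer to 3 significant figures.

-74.7 TiB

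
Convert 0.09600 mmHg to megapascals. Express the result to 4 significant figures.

1 mmHg = 0.000133322 megapascals.
Then 0.09600 × 0.000133322 ≈ 1.280 × 10^-5 MPa.

1.280 × 10^-5 MPa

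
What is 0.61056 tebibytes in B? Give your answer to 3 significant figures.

1 tebibyte = 1.09951 × 10^12 bytes.
So 0.61056 × 1.09951 × 10^12 ≈ 6.71 × 10^11 B.

6.71 × 10^11 B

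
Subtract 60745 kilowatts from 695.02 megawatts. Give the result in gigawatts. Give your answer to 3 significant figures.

0.634 gigawatts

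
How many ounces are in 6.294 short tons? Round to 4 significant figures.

1 short ton = 32000.0 oz.
6.294 × 32000.0 ≈ 201400 oz.

201400 ounces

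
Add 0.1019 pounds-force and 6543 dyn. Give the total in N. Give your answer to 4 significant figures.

0.1019 lbf = 0.453274 N and 6543 dyn = 0.0654300 N.
0.453274 + 0.0654300 ≈ 0.5187 N.

0.5187 N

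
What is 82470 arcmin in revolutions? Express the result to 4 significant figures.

3.818 rev

1 arcminute = 4.62963 × 10^-5 rev.
Then 82470 × 4.62963 × 10^-5 ≈ 3.818 rev.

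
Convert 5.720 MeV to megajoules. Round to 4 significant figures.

9.164e-19 MJ

1 megaelectronvolt = 1.60218e-19 megajoules.
Then 5.720 × 1.60218e-19 ≈ 9.164e-19 MJ.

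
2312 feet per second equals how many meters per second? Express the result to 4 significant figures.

704.7 meters per second

1 ft/s = 0.304800 m/s.
So 2312 × 0.304800 ≈ 704.7 m/s.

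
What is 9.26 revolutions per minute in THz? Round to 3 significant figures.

1 revolution per minute = 1.66667 × 10^-14 THz.
9.26 × 1.66667 × 10^-14 ≈ 1.54 × 10^-13 THz.

1.54 × 10^-13 THz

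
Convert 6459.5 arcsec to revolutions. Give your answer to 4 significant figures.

0.004984 rev

1 arcsec = 7.71605 × 10^-7 revolutions.
6459.5 × 7.71605 × 10^-7 ≈ 0.004984 rev.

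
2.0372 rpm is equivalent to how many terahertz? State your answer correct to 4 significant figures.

3.395 × 10^-14 THz

1 rpm = 1.66667 × 10^-14 THz.
Then 2.0372 × 1.66667 × 10^-14 ≈ 3.395 × 10^-14 THz.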